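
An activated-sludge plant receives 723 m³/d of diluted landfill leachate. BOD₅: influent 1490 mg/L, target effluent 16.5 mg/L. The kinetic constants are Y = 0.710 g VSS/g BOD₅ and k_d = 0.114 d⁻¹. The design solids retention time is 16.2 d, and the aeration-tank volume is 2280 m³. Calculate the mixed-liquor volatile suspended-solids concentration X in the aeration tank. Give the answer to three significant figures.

X ≈ 1890 mg/L

Solving the biomass balance for X: X = Y Q (S₀−S) θ_c / [V (1+k_d θ_c)] = 0.710 × 723 × (1490 − 16.5) × 16.2 / [2280 × (1 + 0.114 × 16.2)] = 1888 mg/L.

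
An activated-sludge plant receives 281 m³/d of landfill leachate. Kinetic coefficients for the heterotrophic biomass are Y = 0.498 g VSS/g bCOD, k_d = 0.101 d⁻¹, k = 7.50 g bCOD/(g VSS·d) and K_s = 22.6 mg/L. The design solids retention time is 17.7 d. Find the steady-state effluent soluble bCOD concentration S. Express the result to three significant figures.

S ≈ 0.995 mg/L

From the Monod/SRT balance for a CMAS, S = K_s·(1+k_d θ_c)/[θ_c·(Y k − k_d) − 1] = 22.6 × (1 + 0.101 × 17.7) / [17.7 × (0.498 × 7.50 − 0.101) − 1] = 63.00 / 63.32 = 0.9949 mg/L.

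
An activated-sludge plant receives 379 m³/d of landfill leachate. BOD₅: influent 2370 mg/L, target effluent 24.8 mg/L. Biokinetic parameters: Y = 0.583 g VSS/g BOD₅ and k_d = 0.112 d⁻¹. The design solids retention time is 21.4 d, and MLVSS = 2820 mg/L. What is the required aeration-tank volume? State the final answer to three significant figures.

Steady-state biomass mass balance: V·X·(1 + k_d·θ_c) = Y·Q·(S₀ − S)·θ_c, so V = 0.583 × 379 × (2370 − 24.8) × 21.4 / [2820 × (1 + 0.112 × 21.4)] = 1.11×10^7 / 9579 = 1158 m³.

V ≈ 1160 m³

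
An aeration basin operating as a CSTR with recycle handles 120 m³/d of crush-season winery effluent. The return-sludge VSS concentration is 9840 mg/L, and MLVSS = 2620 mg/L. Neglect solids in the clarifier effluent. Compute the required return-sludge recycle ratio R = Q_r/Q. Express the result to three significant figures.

R = Q_r/Q = X/(X_r − X) = 2620 / (9840 − 2620) = 0.3629.

R ≈ 0.363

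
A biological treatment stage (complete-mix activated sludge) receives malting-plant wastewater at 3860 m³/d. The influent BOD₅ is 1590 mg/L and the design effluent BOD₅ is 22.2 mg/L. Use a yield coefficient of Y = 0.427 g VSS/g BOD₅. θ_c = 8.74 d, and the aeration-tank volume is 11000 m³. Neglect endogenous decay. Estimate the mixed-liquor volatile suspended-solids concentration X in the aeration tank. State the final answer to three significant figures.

From V·X = Y·Q·(S₀ − S)·θ_c (decay neglected): X = 0.427 × 3860 × (1590 − 22.2) × 8.74 / 11000 = 2053 mg/L.

X ≈ 2050 mg/L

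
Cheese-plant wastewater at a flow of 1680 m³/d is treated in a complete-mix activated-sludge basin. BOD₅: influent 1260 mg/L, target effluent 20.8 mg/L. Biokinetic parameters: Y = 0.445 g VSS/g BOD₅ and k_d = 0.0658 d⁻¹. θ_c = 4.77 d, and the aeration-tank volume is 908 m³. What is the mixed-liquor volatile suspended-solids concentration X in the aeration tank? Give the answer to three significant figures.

X = Y·Q·ΔS·θ_c / [V·(1 + k_d θ_c)] = 0.445 × 1680 × (1260 − 20.8) × 4.77 / [908 × (1 + 0.0658 × 4.77)] = 3704 mg/L.

X ≈ 3700 mg/L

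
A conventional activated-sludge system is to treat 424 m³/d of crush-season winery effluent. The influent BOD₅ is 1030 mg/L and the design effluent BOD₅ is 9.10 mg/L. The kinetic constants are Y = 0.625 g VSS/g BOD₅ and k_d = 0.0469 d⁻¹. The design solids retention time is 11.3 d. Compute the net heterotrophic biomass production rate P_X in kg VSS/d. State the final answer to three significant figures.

P_X ≈ 177 kg VSS/d

Correct the yield for decay: Y_obs = Y/(1 + k_d θ_c) = 0.625 / (1 + 0.0469 × 11.3) = 0.625 / 1.530 = 0.4085.
Substrate removed = Q·(S₀ − S) = 424 m³/d × (1030 − 9.10) g/m³ = 4.33×10^5 g/d = 432.9 kg/d.
P_X = Y_obs · Q(S₀ − S) = 0.4085 × 432.9 = 176.8 kg VSS/d.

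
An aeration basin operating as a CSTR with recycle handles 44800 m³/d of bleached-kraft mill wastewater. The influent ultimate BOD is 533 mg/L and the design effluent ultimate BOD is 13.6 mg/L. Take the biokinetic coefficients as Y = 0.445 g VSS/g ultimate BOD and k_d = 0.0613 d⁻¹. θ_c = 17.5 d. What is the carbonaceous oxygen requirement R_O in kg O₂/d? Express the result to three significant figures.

Y_obs = Y / (1 + k_d θ_c) = 0.445 / (1 + 0.0613 × 17.5) = 0.445 / 2.073 = 0.2147.
Mass of ultimate BOD removed per day: Q(S₀ − S) = 44800 × 519.4 g/m³ = 23269 kg/d.
Net sludge production P_X = 0.2147 × 23269 = 4996 kg VSS/d.
Carbonaceous O₂ demand = substrate oxidised − cell-mass equivalent = 23269 − 1.42 × 4996 = 16175 kg O₂/d.

R_O ≈ 16200 kg O₂/d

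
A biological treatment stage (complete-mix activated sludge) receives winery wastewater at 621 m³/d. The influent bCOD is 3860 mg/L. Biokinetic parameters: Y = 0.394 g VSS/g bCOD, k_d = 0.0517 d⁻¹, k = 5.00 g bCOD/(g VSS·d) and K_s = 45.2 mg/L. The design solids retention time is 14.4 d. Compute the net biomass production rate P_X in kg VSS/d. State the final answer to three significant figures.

P_X ≈ 541 kg VSS/d

For a completely mixed reactor with recycle the Lawrence–McCarty relation gives S = K_s·(1 + k_d·θ_c) / [θ_c·(Y·k − k_d) − 1] = 45.2 × (1 + 0.0517 × 14.4) / [14.4 × (0.394 × 5.00 − 0.0517) − 1] = 78.85 / 26.62 = 2.962 mg/L.
Y_obs = Y / (1 + k_d θ_c) = 0.394 / (1 + 0.0517 × 14.4) = 0.394 / 1.744 = 0.2259.
Substrate removed = Q·(S₀ − S) = 621 m³/d × (3860 − 2.96) g/m³ = 2.4×10^6 g/d = 2395 kg/d.
So the net sludge growth is P_X = 0.2259 × 2395 = 541.0 kg VSS/d.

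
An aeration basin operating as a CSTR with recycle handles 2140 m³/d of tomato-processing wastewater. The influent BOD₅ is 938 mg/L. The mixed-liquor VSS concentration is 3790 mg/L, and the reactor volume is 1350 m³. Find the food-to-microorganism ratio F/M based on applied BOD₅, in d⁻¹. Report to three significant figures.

Food-to-microorganism ratio F/M = Q S₀ / (V X) = 2140 × 938 / (1350 × 3790) = 0.3923 d⁻¹.

F/M ≈ 0.392 d⁻¹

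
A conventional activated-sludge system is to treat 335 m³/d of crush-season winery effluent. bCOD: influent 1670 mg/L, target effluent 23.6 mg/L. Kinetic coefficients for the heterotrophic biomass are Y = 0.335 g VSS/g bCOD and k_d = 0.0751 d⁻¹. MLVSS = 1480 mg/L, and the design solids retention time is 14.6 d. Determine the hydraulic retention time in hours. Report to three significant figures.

τ ≈ 62.3 h

From the SRT design equation V = Y Q (S₀−S) θ_c / [X (1 + k_d θ_c)] = 0.335 × 335 × (1670 − 23.6) × 14.6 / [1480 × (1 + 0.0751 × 14.6)] = 2.7×10^6 / 3103 = 869.4 m³.
HRT = V/Q = 869.4 m³ / 335 m³·d⁻¹ = 2.595 d × 24 = 62.29 h.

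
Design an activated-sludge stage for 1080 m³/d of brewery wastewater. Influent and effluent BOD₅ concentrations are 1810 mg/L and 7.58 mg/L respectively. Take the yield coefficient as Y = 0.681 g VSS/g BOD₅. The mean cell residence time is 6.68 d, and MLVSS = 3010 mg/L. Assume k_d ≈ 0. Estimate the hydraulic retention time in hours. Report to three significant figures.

V·X = Y·Q·ΔS·θ_c gives V = 0.681 × 1080 × (1810 − 7.58) × 6.68 / 3010 = 2942 m³.
Hydraulic retention time τ = V/Q = 2942 / 1080 = 2.724 d = 65.38 h.

τ ≈ 65.4 h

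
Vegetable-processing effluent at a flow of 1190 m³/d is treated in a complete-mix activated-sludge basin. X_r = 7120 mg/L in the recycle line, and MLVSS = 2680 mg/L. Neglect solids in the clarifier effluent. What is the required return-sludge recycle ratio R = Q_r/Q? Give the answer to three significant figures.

R ≈ 0.604

R = Q_r/Q = X/(X_r − X) = 2680 / (7120 − 2680) = 0.6036.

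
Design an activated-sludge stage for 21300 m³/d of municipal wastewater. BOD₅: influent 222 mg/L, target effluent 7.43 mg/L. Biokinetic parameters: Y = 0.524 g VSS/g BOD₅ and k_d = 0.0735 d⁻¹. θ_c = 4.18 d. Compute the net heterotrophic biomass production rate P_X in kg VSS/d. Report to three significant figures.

Observed yield with endogenous decay: Y_obs = Y / (1 + k_d·θ_c) = 0.524 / (1 + 0.0735 × 4.18) = 0.524 / 1.307 = 0.4008 g VSS/g BOD₅.
Substrate removed = Q·(S₀ − S) = 21300 m³/d × (222 − 7.43) g/m³ = 4.57×10^6 g/d = 4570 kg/d.
So the net sludge growth is P_X = 0.4008 × 4570 = 1832 kg VSS/d.

P_X ≈ 1830 kg VSS/d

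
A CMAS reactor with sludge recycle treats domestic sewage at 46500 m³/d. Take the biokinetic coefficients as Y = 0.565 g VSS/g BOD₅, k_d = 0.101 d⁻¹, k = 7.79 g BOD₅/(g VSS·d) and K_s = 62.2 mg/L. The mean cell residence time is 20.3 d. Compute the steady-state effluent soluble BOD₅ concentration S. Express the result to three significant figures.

Effluent substrate depends only on kinetics and SRT: S = K_s(1 + k_d θ_c) / [θ_c(Yk − k_d) − 1] = 62.2 × (1 + 0.101 × 20.3) / [20.3 × (0.565 × 7.79 − 0.101) − 1] = 189.7 / 86.30 = 2.199 mg/L.

S ≈ 2.20 mg/L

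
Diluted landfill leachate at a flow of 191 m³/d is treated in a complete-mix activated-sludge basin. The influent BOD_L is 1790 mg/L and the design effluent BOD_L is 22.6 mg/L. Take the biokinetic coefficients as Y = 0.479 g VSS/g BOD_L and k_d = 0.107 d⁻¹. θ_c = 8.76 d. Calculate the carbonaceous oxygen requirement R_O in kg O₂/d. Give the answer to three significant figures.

Y_obs = Y / (1 + k_d θ_c) = 0.479 / (1 + 0.107 × 8.76) = 0.479 / 1.937 = 0.2472.
ΔS = 1790 − 22.6 = 1767 mg/L, so the substrate removal rate is 191 × 1767/1000 = 337.6 kg BOD_L/d.
P_X = Y_obs·Q·(S₀ − S) = 0.2472 × 337.6 = 83.46 kg VSS/d.
R_O = Q·(S₀ − S) − 1.42·P_X = 337.6 − 1.42 × 83.46 = 219.1 kg O₂/d.

R_O ≈ 219 kg O₂/d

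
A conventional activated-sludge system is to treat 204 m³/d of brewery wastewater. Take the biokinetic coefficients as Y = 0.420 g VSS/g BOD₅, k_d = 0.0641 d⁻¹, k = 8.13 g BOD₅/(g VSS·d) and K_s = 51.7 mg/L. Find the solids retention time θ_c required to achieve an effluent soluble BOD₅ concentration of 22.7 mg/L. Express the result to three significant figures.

At the target effluent, Y k S/(K_s+S) = 0.420×8.13×22.7/74.40 = 1.042 d⁻¹.
Then 1/θ_c = μ − k_d = 1.042 − 0.0641 = 0.9777 d⁻¹, giving θ_c = 1.023 d.

θ_c ≈ 1.02 d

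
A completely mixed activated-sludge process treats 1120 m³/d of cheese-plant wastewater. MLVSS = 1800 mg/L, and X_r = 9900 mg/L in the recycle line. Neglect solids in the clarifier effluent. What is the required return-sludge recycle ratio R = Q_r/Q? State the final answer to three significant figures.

Mass balance around the secondary clarifier (neglecting effluent solids): R = X / (X_r − X) = 1800 / (9900 − 1800) = 0.2222.

R ≈ 0.222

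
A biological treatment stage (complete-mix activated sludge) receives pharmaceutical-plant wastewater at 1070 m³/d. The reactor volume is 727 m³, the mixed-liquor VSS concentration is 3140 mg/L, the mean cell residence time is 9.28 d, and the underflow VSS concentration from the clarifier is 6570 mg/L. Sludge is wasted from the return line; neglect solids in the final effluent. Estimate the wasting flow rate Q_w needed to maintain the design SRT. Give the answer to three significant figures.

Q_w = (V·X)/(θ_c X_r) = 727.0 × 3140 / (9.28 × 6570) = 37.44 m³/d.

Q_w ≈ 37.4 m³/d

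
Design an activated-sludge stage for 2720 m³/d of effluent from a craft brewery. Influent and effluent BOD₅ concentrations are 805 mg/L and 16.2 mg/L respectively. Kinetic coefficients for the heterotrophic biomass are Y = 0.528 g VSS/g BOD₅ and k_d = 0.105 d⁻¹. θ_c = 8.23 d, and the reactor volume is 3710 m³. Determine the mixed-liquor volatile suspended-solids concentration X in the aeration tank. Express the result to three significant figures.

X ≈ 1350 mg/L

X = Y·Q·ΔS·θ_c / [V·(1 + k_d θ_c)] = 0.528 × 2720 × (805 − 16.2) × 8.23 / [3710 × (1 + 0.105 × 8.23)] = 1348 mg/L.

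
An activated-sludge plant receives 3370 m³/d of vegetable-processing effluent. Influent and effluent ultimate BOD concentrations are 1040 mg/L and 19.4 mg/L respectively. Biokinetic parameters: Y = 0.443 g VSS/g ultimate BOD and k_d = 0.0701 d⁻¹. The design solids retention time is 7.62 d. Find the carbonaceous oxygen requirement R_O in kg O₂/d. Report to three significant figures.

Correct the yield for decay: Y_obs = Y/(1 + k_d θ_c) = 0.443 / (1 + 0.0701 × 7.62) = 0.443 / 1.534 = 0.2888.
Q·(S₀ − S) = 3370 × (1040 − 19.4) × 10⁻³ = 3439 kg/d removed.
P_X = Y_obs·Q·(S₀ − S) = 0.2888 × 3439 = 993.2 kg VSS/d.
R_O = Q·ΔS − 1.42 P_X = 3439 − 1410 = 2029 kg O₂/d.

R_O ≈ 2030 kg O₂/d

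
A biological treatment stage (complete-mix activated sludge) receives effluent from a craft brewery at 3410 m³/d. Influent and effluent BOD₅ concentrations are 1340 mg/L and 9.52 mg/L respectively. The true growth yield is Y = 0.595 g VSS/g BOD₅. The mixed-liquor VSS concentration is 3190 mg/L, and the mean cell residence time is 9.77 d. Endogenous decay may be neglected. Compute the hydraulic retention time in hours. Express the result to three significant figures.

Biomass mass balance (decay neglected): V·X = Y·Q·(S₀ − S)·θ_c, so V = 0.595 × 3410 × (1340 − 9.52) × 9.77 / 3190 = 8268 m³.
HRT = V/Q = 8268 m³ / 3410 m³·d⁻¹ = 2.425 d × 24 = 58.19 h.

τ ≈ 58.2 h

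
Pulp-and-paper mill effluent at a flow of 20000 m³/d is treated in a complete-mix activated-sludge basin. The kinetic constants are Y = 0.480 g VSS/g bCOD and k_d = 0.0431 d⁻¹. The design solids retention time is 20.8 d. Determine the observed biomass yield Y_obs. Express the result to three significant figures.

The observed yield is Y_obs = Y/(1 + k_d·θ_c) = 0.480 / (1 + 0.0431 × 20.8) = 0.480 / 1.896 = 0.2531 g VSS per g bCOD removed.

Y_obs ≈ 0.253 g VSS/g bCOD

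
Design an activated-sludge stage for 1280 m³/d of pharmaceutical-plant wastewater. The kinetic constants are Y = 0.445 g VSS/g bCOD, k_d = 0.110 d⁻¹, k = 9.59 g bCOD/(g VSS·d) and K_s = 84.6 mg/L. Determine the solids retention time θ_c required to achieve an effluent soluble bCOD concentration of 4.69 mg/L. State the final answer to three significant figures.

Specific growth rate at S = 4.69 mg/L: μ = YkS/(K_s+S) = 0.445·9.59·4.69/(84.6+4.69) = 0.2242 d⁻¹.
θ_c = 1/(μ − k_d) = 1/(0.2242 − 0.110) = 1/0.1142 = 8.760 d.

θ_c ≈ 8.76 d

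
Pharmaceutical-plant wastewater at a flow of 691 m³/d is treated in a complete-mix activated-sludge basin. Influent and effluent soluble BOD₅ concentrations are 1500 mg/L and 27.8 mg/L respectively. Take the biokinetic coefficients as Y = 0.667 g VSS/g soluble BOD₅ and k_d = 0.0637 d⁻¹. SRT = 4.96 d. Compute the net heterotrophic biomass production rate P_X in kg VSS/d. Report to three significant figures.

P_X ≈ 516 kg VSS/d

Y_obs = Y / (1 + k_d θ_c) = 0.667 / (1 + 0.0637 × 4.96) = 0.667 / 1.316 = 0.5069.
Q·(S₀ − S) = 691 × (1500 − 27.8) × 10⁻³ = 1017 kg/d removed.
Net biomass production P_X = Y_obs × Q·(S₀ − S) = 0.5069 × 1017 = 515.6 kg VSS/d.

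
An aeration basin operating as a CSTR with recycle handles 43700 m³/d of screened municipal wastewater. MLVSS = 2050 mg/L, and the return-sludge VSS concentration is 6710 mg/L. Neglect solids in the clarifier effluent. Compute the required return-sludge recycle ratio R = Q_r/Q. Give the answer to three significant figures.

R ≈ 0.440

Solids balance on the clarifier gives (1+R)X = R·X_r, so R = X/(X_r − X) = 2050 / (6710 − 2050) = 0.4399.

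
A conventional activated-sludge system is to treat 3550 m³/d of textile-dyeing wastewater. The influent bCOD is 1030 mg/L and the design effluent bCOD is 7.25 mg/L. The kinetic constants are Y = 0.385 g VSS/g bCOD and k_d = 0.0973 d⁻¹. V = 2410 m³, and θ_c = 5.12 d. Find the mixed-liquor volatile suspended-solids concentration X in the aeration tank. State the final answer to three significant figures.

From V·X·(1 + k_d·θ_c) = Y·Q·(S₀ − S)·θ_c: X = 0.385 × 3550 × (1030 − 7.25) × 5.12 / [2410 × (1 + 0.0973 × 5.12)] = 1982 mg/L.

X ≈ 1980 mg/L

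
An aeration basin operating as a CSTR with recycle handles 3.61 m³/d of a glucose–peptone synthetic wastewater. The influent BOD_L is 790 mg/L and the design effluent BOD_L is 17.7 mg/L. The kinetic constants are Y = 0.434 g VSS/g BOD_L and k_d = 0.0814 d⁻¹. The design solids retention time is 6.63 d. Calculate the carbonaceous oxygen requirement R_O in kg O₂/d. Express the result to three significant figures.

R_O ≈ 1.67 kg O₂/d

The observed yield is Y_obs = Y/(1 + k_d·θ_c) = 0.434 / (1 + 0.0814 × 6.63) = 0.434 / 1.540 = 0.2819 g VSS per g BOD_L removed.
Q·(S₀ − S) = 3.61 × (790 − 17.7) × 10⁻³ = 2.788 kg/d removed.
Biomass synthesised: P_X = Y_obs × 2.788 = 0.7859 kg VSS/d.
Carbonaceous O₂ demand = substrate oxidised − cell-mass equivalent = 2.788 − 1.42 × 0.7859 = 1.672 kg O₂/d.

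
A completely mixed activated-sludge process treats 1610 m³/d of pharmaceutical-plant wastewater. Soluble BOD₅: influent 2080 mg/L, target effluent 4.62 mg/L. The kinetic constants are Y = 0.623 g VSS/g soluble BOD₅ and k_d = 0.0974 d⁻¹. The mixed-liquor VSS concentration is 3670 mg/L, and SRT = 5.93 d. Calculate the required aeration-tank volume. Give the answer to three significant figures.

V ≈ 2130 m³

Rearranging the biomass balance for a CMAS with decay, V = Y·Q·ΔS·θ_c / [X·(1+k_d θ_c)] = 0.623 × 1610 × (2080 − 4.62) × 5.93 / [3670 × (1 + 0.0974 × 5.93)] = 1.23×10^7 / 5790 = 2132 m³.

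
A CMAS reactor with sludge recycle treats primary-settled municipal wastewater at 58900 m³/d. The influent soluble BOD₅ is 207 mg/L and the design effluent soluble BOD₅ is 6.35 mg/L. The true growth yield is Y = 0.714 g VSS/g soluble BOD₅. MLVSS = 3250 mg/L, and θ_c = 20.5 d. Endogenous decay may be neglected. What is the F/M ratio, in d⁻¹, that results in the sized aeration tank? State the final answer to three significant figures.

V·X = Y·Q·ΔS·θ_c gives V = 0.714 × 58900 × (207 − 6.35) × 20.5 / 3250 = 53226 m³.
F/M = applied load / biomass = Q·S₀/(V·X) = 58900 × 207 / (53226 × 3250) = 0.07048 d⁻¹.

F/M ≈ 0.0705 d⁻¹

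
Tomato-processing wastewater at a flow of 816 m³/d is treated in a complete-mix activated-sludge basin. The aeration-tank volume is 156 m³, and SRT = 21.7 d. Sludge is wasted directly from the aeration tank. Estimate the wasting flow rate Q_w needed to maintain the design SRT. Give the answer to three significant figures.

For wasting at MLVSS concentration, Q_w = V/θ_c = 156.0/21.7 = 7.189 m³/d.

Q_w ≈ 7.19 m³/d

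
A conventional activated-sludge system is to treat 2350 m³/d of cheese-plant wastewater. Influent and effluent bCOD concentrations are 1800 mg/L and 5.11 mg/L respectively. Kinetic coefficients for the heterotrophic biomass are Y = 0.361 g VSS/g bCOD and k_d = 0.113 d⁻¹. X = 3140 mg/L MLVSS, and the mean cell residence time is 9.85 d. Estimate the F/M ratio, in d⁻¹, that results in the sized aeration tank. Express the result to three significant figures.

F/M ≈ 0.596 d⁻¹

Steady-state biomass mass balance: V·X·(1 + k_d·θ_c) = Y·Q·(S₀ − S)·θ_c, so V = 0.361 × 2350 × (1800 − 5.11) × 9.85 / [3140 × (1 + 0.113 × 9.85)] = 1.5×10^7 / 6635 = 2261 m³.
Food-to-microorganism ratio F/M = Q S₀ / (V X) = 2350 × 1800 / (2261 × 3140) = 0.5959 d⁻¹.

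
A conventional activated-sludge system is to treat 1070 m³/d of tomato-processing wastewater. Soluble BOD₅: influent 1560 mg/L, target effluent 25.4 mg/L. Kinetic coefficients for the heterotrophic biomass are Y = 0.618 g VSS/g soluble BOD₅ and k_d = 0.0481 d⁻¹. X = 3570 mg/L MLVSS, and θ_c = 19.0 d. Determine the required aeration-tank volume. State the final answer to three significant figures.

V ≈ 2820 m³

Steady-state biomass mass balance: V·X·(1 + k_d·θ_c) = Y·Q·(S₀ − S)·θ_c, so V = 0.618 × 1070 × (1560 − 25.4) × 19.0 / [3570 × (1 + 0.0481 × 19.0)] = 1.93×10^7 / 6833 = 2822 m³.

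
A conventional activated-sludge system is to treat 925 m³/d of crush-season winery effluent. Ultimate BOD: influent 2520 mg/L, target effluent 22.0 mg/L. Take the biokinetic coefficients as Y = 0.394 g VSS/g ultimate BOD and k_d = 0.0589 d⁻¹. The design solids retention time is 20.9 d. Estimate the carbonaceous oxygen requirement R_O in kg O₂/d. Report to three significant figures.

The observed yield is Y_obs = Y/(1 + k_d·θ_c) = 0.394 / (1 + 0.0589 × 20.9) = 0.394 / 2.231 = 0.1766 g VSS per g ultimate BOD removed.
Mass of ultimate BOD removed per day: Q(S₀ − S) = 925 × 2498 g/m³ = 2311 kg/d.
Biomass synthesised: P_X = Y_obs × 2311 = 408.1 kg VSS/d.
R_O = Q·(S₀ − S) − 1.42·P_X = 2311 − 1.42 × 408.1 = 1731 kg O₂/d.

R_O ≈ 1730 kg O₂/d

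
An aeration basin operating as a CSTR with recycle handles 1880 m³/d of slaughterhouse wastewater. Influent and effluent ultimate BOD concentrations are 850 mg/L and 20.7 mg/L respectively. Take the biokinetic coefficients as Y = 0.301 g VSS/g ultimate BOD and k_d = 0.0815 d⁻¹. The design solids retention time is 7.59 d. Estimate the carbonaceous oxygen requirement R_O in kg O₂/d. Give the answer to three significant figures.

Y_obs = Y / (1 + k_d θ_c) = 0.301 / (1 + 0.0815 × 7.59) = 0.301 / 1.619 = 0.1860.
ΔS = 850 − 20.7 = 829.3 mg/L, so the substrate removal rate is 1880 × 829.3/1000 = 1559 kg ultimate BOD/d.
Biomass synthesised: P_X = Y_obs × 1559 = 289.9 kg VSS/d.
R_O = Q·ΔS − 1.42 P_X = 1559 − 411.7 = 1147 kg O₂/d.

R_O ≈ 1150 kg O₂/d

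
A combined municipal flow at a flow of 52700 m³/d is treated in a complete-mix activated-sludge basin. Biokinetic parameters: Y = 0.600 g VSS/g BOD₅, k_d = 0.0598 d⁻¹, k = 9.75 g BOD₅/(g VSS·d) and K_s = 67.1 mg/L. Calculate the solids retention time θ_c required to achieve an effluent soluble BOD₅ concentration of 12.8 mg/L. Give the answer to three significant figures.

θ_c ≈ 1.14 d

From 1/θ_c = Y·k·S/(K_s + S) − k_d: Y·k·S/(K_s+S) = 0.600 × 9.75 × 12.8 / (67.1 + 12.8) = 0.9372 d⁻¹.
Then 1/θ_c = μ − k_d = 0.9372 − 0.0598 = 0.8774 d⁻¹, giving θ_c = 1.140 d.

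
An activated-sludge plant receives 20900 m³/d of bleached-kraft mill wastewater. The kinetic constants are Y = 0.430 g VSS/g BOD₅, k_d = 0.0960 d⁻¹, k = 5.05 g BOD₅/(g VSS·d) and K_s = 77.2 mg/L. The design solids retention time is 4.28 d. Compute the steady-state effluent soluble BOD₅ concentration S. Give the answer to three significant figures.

S ≈ 13.8 mg/L

From the Monod/SRT balance for a CMAS, S = K_s·(1+k_d θ_c)/[θ_c·(Y k − k_d) − 1] = 77.2 × (1 + 0.0960 × 4.28) / [4.28 × (0.430 × 5.05 − 0.0960) − 1] = 108.9 / 7.883 = 13.82 mg/L.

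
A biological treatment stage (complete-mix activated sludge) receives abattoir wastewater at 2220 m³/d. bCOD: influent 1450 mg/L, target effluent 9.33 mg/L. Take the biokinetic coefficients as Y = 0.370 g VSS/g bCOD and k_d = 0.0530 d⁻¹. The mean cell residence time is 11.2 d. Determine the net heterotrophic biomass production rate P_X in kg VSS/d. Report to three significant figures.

P_X ≈ 743 kg VSS/d

Y_obs = Y / (1 + k_d θ_c) = 0.370 / (1 + 0.0530 × 11.2) = 0.370 / 1.594 = 0.2322.
Substrate removed = Q·(S₀ − S) = 2220 m³/d × (1450 − 9.33) g/m³ = 3.2×10^6 g/d = 3198 kg/d.
P_X = Y_obs · Q(S₀ − S) = 0.2322 × 3198 = 742.6 kg VSS/d.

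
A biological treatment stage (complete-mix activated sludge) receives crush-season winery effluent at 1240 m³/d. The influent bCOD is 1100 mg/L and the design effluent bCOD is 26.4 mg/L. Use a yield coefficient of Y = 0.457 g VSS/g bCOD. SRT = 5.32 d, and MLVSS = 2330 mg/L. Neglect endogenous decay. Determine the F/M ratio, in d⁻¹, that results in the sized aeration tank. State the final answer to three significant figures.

With k_d = 0 the design equation reduces to V = Y Q (S₀−S) θ_c / X = 0.457 × 1240 × (1100 − 26.4) × 5.32 / 2330 = 1389 m³.
F/M = applied load / biomass = Q·S₀/(V·X) = 1240 × 1100 / (1389 × 2330) = 0.4214 d⁻¹.

F/M ≈ 0.421 d⁻¹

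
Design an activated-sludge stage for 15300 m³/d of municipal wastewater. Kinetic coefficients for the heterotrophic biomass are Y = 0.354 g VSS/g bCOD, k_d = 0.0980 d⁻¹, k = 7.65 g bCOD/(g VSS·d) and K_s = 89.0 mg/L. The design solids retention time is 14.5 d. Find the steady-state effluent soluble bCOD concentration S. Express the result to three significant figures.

Effluent substrate depends only on kinetics and SRT: S = K_s(1 + k_d θ_c) / [θ_c(Yk − k_d) − 1] = 89.0 × (1 + 0.0980 × 14.5) / [14.5 × (0.354 × 7.65 − 0.0980) − 1] = 215.5 / 36.85 = 5.848 mg/L.

S ≈ 5.85 mg/L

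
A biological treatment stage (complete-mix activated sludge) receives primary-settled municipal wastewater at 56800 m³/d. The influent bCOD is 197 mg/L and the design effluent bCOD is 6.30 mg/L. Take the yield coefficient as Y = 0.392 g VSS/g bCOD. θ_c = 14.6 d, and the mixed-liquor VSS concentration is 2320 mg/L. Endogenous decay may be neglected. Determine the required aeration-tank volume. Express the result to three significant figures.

V·X = Y·Q·ΔS·θ_c gives V = 0.392 × 56800 × (197 − 6.30) × 14.6 / 2320 = 26721 m³.

V ≈ 26700 m³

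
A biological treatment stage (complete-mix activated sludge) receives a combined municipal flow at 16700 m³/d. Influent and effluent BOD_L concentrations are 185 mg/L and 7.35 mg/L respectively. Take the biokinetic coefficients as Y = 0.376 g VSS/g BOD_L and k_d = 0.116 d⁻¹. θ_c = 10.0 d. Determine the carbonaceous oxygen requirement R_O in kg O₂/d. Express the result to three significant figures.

Observed yield with endogenous decay: Y_obs = Y / (1 + k_d·θ_c) = 0.376 / (1 + 0.116 × 10.0) = 0.376 / 2.160 = 0.1741 g VSS/g BOD_L.
Substrate removed = Q·(S₀ − S) = 16700 m³/d × (185 − 7.35) g/m³ = 2.97×10^6 g/d = 2967 kg/d.
Net sludge production P_X = 0.1741 × 2967 = 516.4 kg VSS/d.
R_O = Q·ΔS − 1.42 P_X = 2967 − 733.3 = 2233 kg O₂/d.

R_O ≈ 2230 kg O₂/d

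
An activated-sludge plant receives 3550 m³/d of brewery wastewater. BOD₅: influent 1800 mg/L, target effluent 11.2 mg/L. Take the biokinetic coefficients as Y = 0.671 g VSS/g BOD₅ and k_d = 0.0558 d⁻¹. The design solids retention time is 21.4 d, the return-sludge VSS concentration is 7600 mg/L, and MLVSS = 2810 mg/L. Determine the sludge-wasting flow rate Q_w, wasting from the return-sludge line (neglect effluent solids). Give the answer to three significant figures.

Q_w ≈ 256 m³/d

Rearranging the biomass balance for a CMAS with decay, V = Y·Q·ΔS·θ_c / [X·(1+k_d θ_c)] = 0.671 × 3550 × (1800 − 11.2) × 21.4 / [2810 × (1 + 0.0558 × 21.4)] = 9.12×10^7 / 6165 = 14790 m³.
Q_w = (V·X)/(θ_c X_r) = 14790 × 2810 / (21.4 × 7600) = 255.5 m³/d.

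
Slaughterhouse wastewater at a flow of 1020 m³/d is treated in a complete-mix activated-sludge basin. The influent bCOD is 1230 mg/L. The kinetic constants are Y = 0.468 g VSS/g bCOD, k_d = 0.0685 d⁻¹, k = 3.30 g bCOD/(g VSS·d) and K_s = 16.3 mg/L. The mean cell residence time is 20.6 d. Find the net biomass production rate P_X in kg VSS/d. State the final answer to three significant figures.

For a completely mixed reactor with recycle the Lawrence–McCarty relation gives S = K_s·(1 + k_d·θ_c) / [θ_c·(Y·k − k_d) − 1] = 16.3 × (1 + 0.0685 × 20.6) / [20.6 × (0.468 × 3.30 − 0.0685) − 1] = 39.30 / 29.40 = 1.337 mg/L.
The observed yield is Y_obs = Y/(1 + k_d·θ_c) = 0.468 / (1 + 0.0685 × 20.6) = 0.468 / 2.411 = 0.1941 g VSS per g bCOD removed.
Mass of bCOD removed per day: Q(S₀ − S) = 1020 × 1229 g/m³ = 1253 kg/d.
Biomass produced: P_X = Y_obs·Q·ΔS = 0.1941 × 1253 ≈ 243.3 kg VSS/d.

P_X ≈ 243 kg VSS/d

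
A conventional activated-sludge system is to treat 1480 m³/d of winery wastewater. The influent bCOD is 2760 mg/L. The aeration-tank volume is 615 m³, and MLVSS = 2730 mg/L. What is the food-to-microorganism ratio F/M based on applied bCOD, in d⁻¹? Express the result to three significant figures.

F/M = Q·S₀ / (V·X) = 1480 × 2760 / (615.0 × 2730) = 2.433 g bCOD·(g VSS·d)⁻¹.

F/M ≈ 2.43 d⁻¹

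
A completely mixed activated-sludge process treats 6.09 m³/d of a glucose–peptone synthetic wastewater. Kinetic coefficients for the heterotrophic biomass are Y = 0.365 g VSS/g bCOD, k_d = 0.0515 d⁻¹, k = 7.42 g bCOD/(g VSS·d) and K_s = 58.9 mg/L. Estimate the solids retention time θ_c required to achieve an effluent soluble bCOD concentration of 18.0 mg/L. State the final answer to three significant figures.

At the target effluent, Y k S/(K_s+S) = 0.365×7.42×18.0/76.90 = 0.6339 d⁻¹.
Then 1/θ_c = μ − k_d = 0.6339 − 0.0515 = 0.5824 d⁻¹, giving θ_c = 1.717 d.

θ_c ≈ 1.72 d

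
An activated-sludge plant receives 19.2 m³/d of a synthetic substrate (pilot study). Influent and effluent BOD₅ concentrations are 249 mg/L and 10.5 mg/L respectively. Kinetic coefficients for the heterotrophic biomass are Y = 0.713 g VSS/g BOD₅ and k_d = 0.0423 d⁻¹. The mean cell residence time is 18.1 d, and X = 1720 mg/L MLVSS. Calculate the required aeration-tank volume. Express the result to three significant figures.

From the SRT design equation V = Y Q (S₀−S) θ_c / [X (1 + k_d θ_c)] = 0.713 × 19.2 × (249 − 10.5) × 18.1 / [1720 × (1 + 0.0423 × 18.1)] = 5.91×10^4 / 3037 = 19.46 m³.

V ≈ 19.5 m³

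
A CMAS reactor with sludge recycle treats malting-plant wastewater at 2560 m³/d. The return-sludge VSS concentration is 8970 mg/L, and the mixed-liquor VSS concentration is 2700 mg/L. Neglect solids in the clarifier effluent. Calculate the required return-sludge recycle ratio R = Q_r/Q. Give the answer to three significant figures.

R ≈ 0.431

R = Q_r/Q = X/(X_r − X) = 2700 / (8970 − 2700) = 0.4306.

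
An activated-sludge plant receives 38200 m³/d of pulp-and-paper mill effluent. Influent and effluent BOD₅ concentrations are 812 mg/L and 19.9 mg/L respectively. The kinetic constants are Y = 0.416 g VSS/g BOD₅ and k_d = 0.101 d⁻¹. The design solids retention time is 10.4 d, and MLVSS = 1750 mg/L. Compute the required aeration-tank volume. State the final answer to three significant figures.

From the SRT design equation V = Y Q (S₀−S) θ_c / [X (1 + k_d θ_c)] = 0.416 × 38200 × (812 − 19.9) × 10.4 / [1750 × (1 + 0.101 × 10.4)] = 1.31×10^8 / 3588 = 36483 m³.

V ≈ 36500 m³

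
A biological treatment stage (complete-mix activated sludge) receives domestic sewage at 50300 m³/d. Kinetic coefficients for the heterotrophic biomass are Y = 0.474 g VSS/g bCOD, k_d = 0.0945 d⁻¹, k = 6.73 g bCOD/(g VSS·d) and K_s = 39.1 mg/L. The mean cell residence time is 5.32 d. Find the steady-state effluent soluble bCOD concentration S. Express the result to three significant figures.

S ≈ 3.80 mg/L

For a completely mixed reactor with recycle the Lawrence–McCarty relation gives S = K_s·(1 + k_d·θ_c) / [θ_c·(Y·k − k_d) − 1] = 39.1 × (1 + 0.0945 × 5.32) / [5.32 × (0.474 × 6.73 − 0.0945) − 1] = 58.76 / 15.47 = 3.799 mg/L.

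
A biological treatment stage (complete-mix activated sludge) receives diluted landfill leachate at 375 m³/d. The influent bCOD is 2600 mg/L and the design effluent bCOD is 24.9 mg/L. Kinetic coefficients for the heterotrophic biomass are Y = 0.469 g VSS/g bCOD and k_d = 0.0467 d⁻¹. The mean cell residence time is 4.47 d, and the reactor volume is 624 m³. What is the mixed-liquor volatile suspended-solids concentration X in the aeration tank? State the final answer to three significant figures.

Solving the biomass balance for X: X = Y Q (S₀−S) θ_c / [V (1+k_d θ_c)] = 0.469 × 375 × (2600 − 24.9) × 4.47 / [624 × (1 + 0.0467 × 4.47)] = 2684 mg/L.

X ≈ 2680 mg/L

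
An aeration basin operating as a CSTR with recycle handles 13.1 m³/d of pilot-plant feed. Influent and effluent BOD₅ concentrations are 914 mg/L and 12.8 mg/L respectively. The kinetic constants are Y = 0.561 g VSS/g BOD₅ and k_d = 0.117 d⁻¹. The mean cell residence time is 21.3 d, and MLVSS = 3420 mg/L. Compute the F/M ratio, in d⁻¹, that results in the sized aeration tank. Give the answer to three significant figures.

F/M ≈ 0.296 d⁻¹

From the SRT design equation V = Y Q (S₀−S) θ_c / [X (1 + k_d θ_c)] = 0.561 × 13.1 × (914 − 12.8) × 21.3 / [3420 × (1 + 0.117 × 21.3)] = 1.41×10^5 / 11943 = 11.81 m³.
F/M = Q·S₀ / (V·X) = 13.1 × 914 / (11.81 × 3420) = 0.2964 g BOD₅·(g VSS·d)⁻¹.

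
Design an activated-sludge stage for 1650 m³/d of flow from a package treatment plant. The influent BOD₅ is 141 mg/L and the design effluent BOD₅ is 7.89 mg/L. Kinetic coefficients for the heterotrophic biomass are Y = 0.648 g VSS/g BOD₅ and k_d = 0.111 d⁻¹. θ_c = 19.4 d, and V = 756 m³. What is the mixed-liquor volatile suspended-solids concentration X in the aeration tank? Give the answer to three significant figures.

Solving the biomass balance for X: X = Y Q (S₀−S) θ_c / [V (1+k_d θ_c)] = 0.648 × 1650 × (141 − 7.89) × 19.4 / [756 × (1 + 0.111 × 19.4)] = 1158 mg/L.

X ≈ 1160 mg/L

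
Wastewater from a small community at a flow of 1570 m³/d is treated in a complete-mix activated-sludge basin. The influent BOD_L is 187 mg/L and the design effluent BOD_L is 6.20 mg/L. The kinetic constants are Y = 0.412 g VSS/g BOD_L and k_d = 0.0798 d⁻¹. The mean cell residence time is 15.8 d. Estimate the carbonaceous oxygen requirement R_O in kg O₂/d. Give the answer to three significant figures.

Correct the yield for decay: Y_obs = Y/(1 + k_d θ_c) = 0.412 / (1 + 0.0798 × 15.8) = 0.412 / 2.261 = 0.1822.
Q·(S₀ − S) = 1570 × (187 − 6.20) × 10⁻³ = 283.9 kg/d removed.
P_X = Y_obs·Q·(S₀ − S) = 0.1822 × 283.9 = 51.73 kg VSS/d.
R_O = Q·ΔS − 1.42 P_X = 283.9 − 73.45 = 210.4 kg O₂/d.

R_O ≈ 210 kg O₂/d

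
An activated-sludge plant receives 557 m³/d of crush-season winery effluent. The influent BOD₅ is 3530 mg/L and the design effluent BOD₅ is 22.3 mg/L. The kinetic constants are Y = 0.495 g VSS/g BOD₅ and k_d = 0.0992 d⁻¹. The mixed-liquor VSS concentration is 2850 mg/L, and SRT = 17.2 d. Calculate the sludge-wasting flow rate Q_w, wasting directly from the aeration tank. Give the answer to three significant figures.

Q_w ≈ 125 m³/d

Steady-state biomass mass balance: V·X·(1 + k_d·θ_c) = Y·Q·(S₀ − S)·θ_c, so V = 0.495 × 557 × (3530 − 22.3) × 17.2 / [2850 × (1 + 0.0992 × 17.2)] = 1.66×10^7 / 7713 = 2157 m³.
Wasting from the aeration tank: Q_w = V / θ_c = 2157 / 17.2 = 125.4 m³/d.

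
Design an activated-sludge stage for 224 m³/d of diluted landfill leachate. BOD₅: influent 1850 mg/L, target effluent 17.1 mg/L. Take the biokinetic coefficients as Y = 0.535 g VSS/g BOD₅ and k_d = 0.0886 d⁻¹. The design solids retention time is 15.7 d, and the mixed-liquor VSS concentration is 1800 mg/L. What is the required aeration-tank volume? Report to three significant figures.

Rearranging the biomass balance for a CMAS with decay, V = Y·Q·ΔS·θ_c / [X·(1+k_d θ_c)] = 0.535 × 224 × (1850 − 17.1) × 15.7 / [1800 × (1 + 0.0886 × 15.7)] = 3.45×10^6 / 4304 = 801.3 m³.

V ≈ 801 m³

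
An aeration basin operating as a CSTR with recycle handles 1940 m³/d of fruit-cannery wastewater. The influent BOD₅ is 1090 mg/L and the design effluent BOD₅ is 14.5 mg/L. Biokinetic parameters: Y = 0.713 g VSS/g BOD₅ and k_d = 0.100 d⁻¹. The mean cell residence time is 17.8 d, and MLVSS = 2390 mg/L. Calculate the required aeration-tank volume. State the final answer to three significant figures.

Steady-state biomass mass balance: V·X·(1 + k_d·θ_c) = Y·Q·(S₀ − S)·θ_c, so V = 0.713 × 1940 × (1090 − 14.5) × 17.8 / [2390 × (1 + 0.100 × 17.8)] = 2.65×10^7 / 6644 = 3985 m³.

V ≈ 3990 m³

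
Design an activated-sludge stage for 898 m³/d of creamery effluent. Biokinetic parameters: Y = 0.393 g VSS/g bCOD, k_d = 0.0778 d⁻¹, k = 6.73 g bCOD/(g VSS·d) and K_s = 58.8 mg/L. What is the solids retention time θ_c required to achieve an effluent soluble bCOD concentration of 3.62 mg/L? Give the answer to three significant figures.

From 1/θ_c = Y·k·S/(K_s + S) − k_d: Y·k·S/(K_s+S) = 0.393 × 6.73 × 3.62 / (58.8 + 3.62) = 0.1534 d⁻¹.
θ_c = 1/(μ − k_d) = 1/(0.1534 − 0.0778) = 1/0.07559 = 13.23 d.

θ_c ≈ 13.2 d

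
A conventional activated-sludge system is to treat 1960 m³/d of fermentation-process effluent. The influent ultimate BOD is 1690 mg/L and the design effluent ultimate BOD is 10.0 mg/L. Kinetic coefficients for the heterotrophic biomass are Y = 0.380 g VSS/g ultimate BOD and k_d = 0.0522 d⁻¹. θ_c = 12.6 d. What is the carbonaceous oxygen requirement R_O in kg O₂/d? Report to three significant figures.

R_O ≈ 2220 kg O₂/d

Y_obs = Y / (1 + k_d θ_c) = 0.380 / (1 + 0.0522 × 12.6) = 0.380 / 1.658 = 0.2292.
Substrate removed = Q·(S₀ − S) = 1960 m³/d × (1690 − 10.0) g/m³ = 3.29×10^6 g/d = 3293 kg/d.
Net sludge production P_X = 0.2292 × 3293 = 754.8 kg VSS/d.
R_O = Q·ΔS − 1.42 P_X = 3293 − 1072 = 2221 kg O₂/d.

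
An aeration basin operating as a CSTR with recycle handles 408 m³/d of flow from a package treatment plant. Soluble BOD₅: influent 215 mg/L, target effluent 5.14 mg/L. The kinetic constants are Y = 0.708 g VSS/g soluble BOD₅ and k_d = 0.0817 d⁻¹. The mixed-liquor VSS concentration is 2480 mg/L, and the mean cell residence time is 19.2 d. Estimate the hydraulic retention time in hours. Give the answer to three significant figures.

τ ≈ 10.7 h

Rearranging the biomass balance for a CMAS with decay, V = Y·Q·ΔS·θ_c / [X·(1+k_d θ_c)] = 0.708 × 408 × (215 − 5.14) × 19.2 / [2480 × (1 + 0.0817 × 19.2)] = 1.16×10^6 / 6370 = 182.7 m³.
τ = V/Q = 182.7/408 = 0.4478 d, or 10.75 h.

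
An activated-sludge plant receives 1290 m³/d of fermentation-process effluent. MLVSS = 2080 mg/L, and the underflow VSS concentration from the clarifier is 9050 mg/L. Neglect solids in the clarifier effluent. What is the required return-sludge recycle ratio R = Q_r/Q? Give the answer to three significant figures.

R = Q_r/Q = X/(X_r − X) = 2080 / (9050 − 2080) = 0.2984.

R ≈ 0.298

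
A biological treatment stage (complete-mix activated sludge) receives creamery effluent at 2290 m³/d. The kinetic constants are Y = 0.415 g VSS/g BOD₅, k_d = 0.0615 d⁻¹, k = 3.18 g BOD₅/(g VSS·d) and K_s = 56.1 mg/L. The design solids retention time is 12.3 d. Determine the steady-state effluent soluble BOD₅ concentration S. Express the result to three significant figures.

Effluent substrate depends only on kinetics and SRT: S = K_s(1 + k_d θ_c) / [θ_c(Yk − k_d) − 1] = 56.1 × (1 + 0.0615 × 12.3) / [12.3 × (0.415 × 3.18 − 0.0615) − 1] = 98.54 / 14.48 = 6.807 mg/L.

S ≈ 6.81 mg/L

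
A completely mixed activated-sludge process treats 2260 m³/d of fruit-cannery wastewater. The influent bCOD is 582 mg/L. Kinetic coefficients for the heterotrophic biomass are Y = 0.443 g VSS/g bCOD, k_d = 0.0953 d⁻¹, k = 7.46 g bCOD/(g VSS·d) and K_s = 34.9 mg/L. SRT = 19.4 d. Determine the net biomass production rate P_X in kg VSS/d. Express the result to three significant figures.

P_X ≈ 204 kg VSS/d

For a completely mixed reactor with recycle the Lawrence–McCarty relation gives S = K_s·(1 + k_d·θ_c) / [θ_c·(Y·k − k_d) − 1] = 34.9 × (1 + 0.0953 × 19.4) / [19.4 × (0.443 × 7.46 − 0.0953) − 1] = 99.42 / 61.26 = 1.623 mg/L.
Y_obs = Y / (1 + k_d θ_c) = 0.443 / (1 + 0.0953 × 19.4) = 0.443 / 2.849 = 0.1555.
Q·(S₀ − S) = 2260 × (582 − 1.62) × 10⁻³ = 1312 kg/d removed.
P_X = Y_obs · Q(S₀ − S) = 0.1555 × 1312 = 204.0 kg VSS/d.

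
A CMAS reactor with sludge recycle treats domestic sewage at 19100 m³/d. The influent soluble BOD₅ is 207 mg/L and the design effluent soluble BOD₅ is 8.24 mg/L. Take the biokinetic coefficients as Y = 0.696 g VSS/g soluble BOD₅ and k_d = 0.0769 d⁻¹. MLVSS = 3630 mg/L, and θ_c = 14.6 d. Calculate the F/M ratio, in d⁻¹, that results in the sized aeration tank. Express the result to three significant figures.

F/M ≈ 0.218 d⁻¹

Steady-state biomass mass balance: V·X·(1 + k_d·θ_c) = Y·Q·(S₀ − S)·θ_c, so V = 0.696 × 19100 × (207 − 8.24) × 14.6 / [3630 × (1 + 0.0769 × 14.6)] = 3.86×10^7 / 7706 = 5006 m³.
F/M = applied load / biomass = Q·S₀/(V·X) = 19100 × 207 / (5006 × 3630) = 0.2176 d⁻¹.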